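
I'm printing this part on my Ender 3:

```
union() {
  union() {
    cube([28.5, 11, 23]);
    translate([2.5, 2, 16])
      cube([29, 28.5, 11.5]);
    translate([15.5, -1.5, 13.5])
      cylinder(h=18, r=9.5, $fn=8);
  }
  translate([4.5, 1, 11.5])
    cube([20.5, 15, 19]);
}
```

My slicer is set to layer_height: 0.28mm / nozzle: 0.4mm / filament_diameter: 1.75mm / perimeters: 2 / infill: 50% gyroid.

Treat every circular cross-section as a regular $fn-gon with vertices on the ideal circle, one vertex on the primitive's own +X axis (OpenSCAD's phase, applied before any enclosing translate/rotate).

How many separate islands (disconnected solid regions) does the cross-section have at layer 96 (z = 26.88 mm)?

At z = 26.88 mm: the cube does not reach this height (z outside [0, 23]); the 29×28.5 cube at (2.5, 2) contributes its full rectangle; the r=9.5 cylinder at (15.5, -1.5) contributes a regular 8-gon of circumradius 9.5; Taking the union: the regions partially overlap (shared area 66.21 mm²), so overlapping operands fuse into one piece — 1 connected region; the cube at (4.5, 1) is present — its section is the full 20.5×15 rectangle; Merging all regions: the regions partially overlap (shared area 303.51 mm²), so overlapping operands fuse into one piece — 1 connected region. Overall, the cross-section is a single solid region. Island count = 1.

1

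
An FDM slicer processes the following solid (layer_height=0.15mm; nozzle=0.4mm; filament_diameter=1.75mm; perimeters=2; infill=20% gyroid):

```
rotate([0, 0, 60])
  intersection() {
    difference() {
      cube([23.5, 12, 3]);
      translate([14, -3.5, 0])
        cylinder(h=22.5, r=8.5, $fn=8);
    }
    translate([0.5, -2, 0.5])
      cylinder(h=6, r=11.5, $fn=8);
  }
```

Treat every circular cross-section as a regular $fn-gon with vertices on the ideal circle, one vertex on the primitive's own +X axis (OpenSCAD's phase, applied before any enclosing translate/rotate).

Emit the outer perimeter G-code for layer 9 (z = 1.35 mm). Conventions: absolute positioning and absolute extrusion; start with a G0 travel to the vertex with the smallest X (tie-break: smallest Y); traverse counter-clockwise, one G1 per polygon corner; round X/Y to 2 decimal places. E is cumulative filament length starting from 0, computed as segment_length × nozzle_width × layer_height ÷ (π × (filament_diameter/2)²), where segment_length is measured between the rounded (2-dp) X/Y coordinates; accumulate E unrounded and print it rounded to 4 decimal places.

At z = 1.35 mm: the cube (footprint 23.5×12) is included at this height; the r=8.5 cylinder at (14, -3.5) contributes a regular 8-gon of circumradius 8.5; After the difference (first − rest): starting from the 23.5×12 cube, the r=8.5 cylinder at (14, -3.5) partially overlaps it — only the 47.75 mm² overlap (of its 204.35 mm²) is removed, clipping the outline — 1 connected region; the r=11.5 cylinder at (0.5, -2) gives a regular 8-gon of circumradius 11.5 (constant along its height); Keeping only the common overlap: the r=11.5 cylinder at (0.5, -2) partially overlaps that combined region; clipping to the common part keeps 67.24 mm² — 1 connected region; (rotated 60° about Z; rotation is an isometry so areas/perimeters/island counts are preserved). The outline is a single polygon with 7 vertices. Extrusion per mm of travel: 0.4 × 0.15 / (π × 0.875²) = 0.024945. Accumulating E over each segment gives final E = 0.8327.

G0 X-8.05 Y4.65 Z1.35
G1 X0.00 Y0.00 E0.2319
G1 X3.47 Y6.02 E0.4052
G1 X1.82 Y8.17 E0.4728
G1 X2.08 Y10.14 E0.5224
G1 X-0.99 Y10.54 E0.5996
G1 X-7.98 Y5.18 E0.8194
G1 X-8.05 Y4.65 E0.8327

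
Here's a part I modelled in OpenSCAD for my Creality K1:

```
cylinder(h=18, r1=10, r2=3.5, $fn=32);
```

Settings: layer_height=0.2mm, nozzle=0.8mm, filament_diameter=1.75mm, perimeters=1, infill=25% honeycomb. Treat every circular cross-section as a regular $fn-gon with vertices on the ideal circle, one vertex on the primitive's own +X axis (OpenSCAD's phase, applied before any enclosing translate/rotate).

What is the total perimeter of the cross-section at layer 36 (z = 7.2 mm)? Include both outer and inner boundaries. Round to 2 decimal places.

At z = 7.2 mm: the cone: at t=0.400 of its height the radius interpolates to r₁+(r₂−r₁)t = 7.400, giving a regular 32-gon of that circumradius (perimeter = 2·32·7.400·sin(180°/32) = 46.42 mm). Overall, the cross-section is a single solid region. Total boundary length (outer) = 46.42 mm.

46.42 mm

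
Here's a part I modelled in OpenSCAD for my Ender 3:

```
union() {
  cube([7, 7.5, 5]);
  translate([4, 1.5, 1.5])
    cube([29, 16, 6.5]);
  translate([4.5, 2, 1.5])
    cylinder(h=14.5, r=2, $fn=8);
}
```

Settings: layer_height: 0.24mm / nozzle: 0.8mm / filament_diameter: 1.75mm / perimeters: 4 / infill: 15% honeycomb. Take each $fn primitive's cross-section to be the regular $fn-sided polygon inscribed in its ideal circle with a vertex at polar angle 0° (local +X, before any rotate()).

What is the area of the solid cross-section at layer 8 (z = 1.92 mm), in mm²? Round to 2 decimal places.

At z = 1.92 mm: the 7×7.5 cube contributes its full rectangle (area 52.50 mm²); the 29×16 cube at (4, 1.5) contributes its full rectangle (area 464.00 mm²); the r=2 cylinder at (4.5, 2) contributes a regular 8-gon of circumradius 2 (area = (8/2)·2.000²·sin(360°/8) = 11.31 mm²); Taking the union: the regions partially overlap — summed areas 527.81 mm² minus the doubly-counted overlap 29.31 mm² gives 498.50 mm² — area = 498.50 mm². Overall, the cross-section is a single solid region. Net area = 498.50 mm².

498.50 mm²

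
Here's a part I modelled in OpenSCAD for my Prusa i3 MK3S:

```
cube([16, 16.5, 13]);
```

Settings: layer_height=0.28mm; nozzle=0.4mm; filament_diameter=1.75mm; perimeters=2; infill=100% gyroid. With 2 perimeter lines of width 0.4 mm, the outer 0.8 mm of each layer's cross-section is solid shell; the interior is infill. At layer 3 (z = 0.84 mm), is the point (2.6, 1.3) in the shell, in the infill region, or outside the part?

At z = 0.84 mm: the cube (footprint 16×16.5) is included at this height. Overall, the cross-section is a single solid region. The nearest boundary edge runs (0.00, 0.00)→(16.00, 0.00); distance from the point to it = 1.30 mm. The point is inside the cross-section and 1.30 mm from the nearest boundary — more than the 0.8 mm shell width (2 × 0.4), so it's in the infill interior.

infill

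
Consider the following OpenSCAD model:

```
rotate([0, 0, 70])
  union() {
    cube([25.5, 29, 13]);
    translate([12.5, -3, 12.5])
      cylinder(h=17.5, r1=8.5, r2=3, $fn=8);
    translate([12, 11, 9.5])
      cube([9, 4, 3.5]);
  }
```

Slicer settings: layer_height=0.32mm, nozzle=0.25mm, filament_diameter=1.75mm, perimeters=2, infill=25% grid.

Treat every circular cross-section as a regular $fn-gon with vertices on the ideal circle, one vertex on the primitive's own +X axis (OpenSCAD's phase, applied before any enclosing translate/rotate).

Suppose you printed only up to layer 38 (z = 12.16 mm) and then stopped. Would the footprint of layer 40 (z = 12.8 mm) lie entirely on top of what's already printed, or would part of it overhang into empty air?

part overhangs

Compare the two slices. At z = 12.16: the cube is present — its section is the full 25.5×29 rectangle (area 739.50 mm²); the cone at (12.5, -3) does not reach this height (z outside [12.5, 30]); the cube at (12, 11) is present — its section is the full 9×4 rectangle (area 36.00 mm²); Merging all regions: the 9×4 cube at (12, 11) lies entirely inside the 25.5×29 cube, so the union is just the 25.5×29 cube — area = 739.50 mm²; (whole slice rotated 70° about Z — lengths, areas and connectivity unchanged). At z = 12.8: the cube (footprint 25.5×29) is included at this height (area 739.50 mm²); the cone at (12.5, -3) (r1=8.5→r2=3) has section circumradius 8.406 here — a regular 8-gon (area = (8/2)·8.406²·sin(360°/8) = 199.85 mm²); the 9×4 cube at (12, 11) contributes its full rectangle (area 36.00 mm²); Combining (union): the regions partially overlap — summed areas 975.35 mm² minus the doubly-counted overlap 89.22 mm² gives 886.13 mm² — area = 886.13 mm²; (whole slice rotated 70° about Z — lengths, areas and connectivity unchanged). Checking containment: at z = 12.8 the cross-section extends beyond the z = 12.16 cross-section by about 146.63 mm².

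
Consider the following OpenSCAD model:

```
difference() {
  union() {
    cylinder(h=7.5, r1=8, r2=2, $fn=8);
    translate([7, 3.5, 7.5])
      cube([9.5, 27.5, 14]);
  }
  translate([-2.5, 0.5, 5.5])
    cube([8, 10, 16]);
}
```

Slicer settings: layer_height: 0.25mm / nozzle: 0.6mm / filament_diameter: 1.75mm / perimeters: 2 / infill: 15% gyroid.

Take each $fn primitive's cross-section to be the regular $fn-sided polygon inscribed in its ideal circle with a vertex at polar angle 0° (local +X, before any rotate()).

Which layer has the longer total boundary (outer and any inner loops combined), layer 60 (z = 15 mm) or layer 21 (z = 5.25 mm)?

Layer 60 (z = 15): the cone is not intersected at this z (z outside [0, 7.5]); the 9.5×27.5 cube at (7, 3.5) contributes its full rectangle (perimeter 74.00 mm); Merging all regions: only the 9.5×27.5 cube at (7, 3.5) is present, so the union is just that shape — boundary = 74.00 mm; the 8×10 cube at (-2.5, 0.5) contributes its full rectangle (perimeter 36.00 mm); Taking the first minus the rest: starting from that combined region, the 8×10 cube at (-2.5, 0.5) misses the remaining region (no effect) — boundary = 74.00 mm. So its perimeter = 74.00 mm. Layer 21 (z = 5.25): the cone contributes a regular 8-gon of circumradius 3.800 (interpolated between r1=8 and r2=2 at t=0.700) (perimeter = 2·8·3.800·sin(180°/8) = 23.27 mm); the cube at (7, 3.5) does not reach this height (z outside [7.5, 21.5]); Taking the union: only the cone is present, so the union is just that shape — boundary = 23.27 mm; the cube at (-2.5, 0.5) does not reach this height (z outside [5.5, 21.5]); After the difference (first − rest): none of the subtracted shapes is present at this height, so the result so far is unchanged — boundary = 23.27 mm. So its perimeter = 23.27 mm. Layer 60 is larger (74.00 vs 23.27 mm).

layer 60 (z = 15 mm)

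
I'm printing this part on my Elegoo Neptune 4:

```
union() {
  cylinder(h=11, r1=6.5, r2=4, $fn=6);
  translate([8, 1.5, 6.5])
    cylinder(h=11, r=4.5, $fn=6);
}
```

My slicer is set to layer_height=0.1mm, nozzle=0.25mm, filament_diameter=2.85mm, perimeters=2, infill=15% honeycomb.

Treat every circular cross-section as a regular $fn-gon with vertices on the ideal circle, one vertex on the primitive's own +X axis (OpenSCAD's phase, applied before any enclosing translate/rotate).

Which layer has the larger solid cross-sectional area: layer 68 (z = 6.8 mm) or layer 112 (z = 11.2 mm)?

layer 68 (z = 6.8 mm)

Layer 68 (z = 6.8): the cone contributes a regular 6-gon of circumradius 4.955 (interpolated between r1=6.5 and r2=4 at t=0.618) (area = (6/2)·4.955²·sin(360°/6) = 63.78 mm²); the cylinder at (8, 1.5): section is a regular 6-gon, circumradius r=4.5 (area = (6/2)·4.500²·sin(360°/6) = 52.61 mm²); Combining (union): the regions partially overlap — summed areas 116.39 mm² minus the doubly-counted overlap 1.18 mm² gives 115.20 mm² — area = 115.20 mm². So its area = 115.20 mm². Layer 112 (z = 11.2): the cone is not intersected at this z (z outside [0, 11]); the r=4.5 cylinder at (8, 1.5) contributes a regular 6-gon of circumradius 4.5 (area = (6/2)·4.500²·sin(360°/6) = 52.61 mm²); Combining (union): only the r=4.5 cylinder at (8, 1.5) is present, so the union is just that shape — area = 52.61 mm². So its area = 52.61 mm². Layer 68 is larger (115.20 vs 52.61 mm²).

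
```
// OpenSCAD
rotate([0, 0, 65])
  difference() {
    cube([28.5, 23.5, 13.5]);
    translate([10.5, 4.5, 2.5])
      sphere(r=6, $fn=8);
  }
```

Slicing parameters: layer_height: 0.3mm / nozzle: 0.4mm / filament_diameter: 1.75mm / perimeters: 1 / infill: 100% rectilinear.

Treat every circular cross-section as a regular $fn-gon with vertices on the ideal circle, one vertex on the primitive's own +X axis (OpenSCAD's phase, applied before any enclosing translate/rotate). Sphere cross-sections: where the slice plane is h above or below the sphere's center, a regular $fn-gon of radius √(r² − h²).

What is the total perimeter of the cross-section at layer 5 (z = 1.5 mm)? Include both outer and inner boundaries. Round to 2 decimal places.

At z = 1.5 mm: the cube is present — its section is the full 28.5×23.5 rectangle (perimeter 104.00 mm); the r=6 sphere at (10.5, 4.5) contributes a regular 8-gon of circumradius √(6²−1²) = 5.916 (perimeter = 2·8·5.916·sin(180°/8) = 36.22 mm); After the difference (first − rest): starting from the 28.5×23.5 cube, the r=6 sphere at (10.5, 4.5) partially overlaps it — only the 94.15 mm² overlap (of its 98.99 mm²) is removed, clipping the outline — boundary = 125.99 mm; (whole slice rotated 65° about Z — lengths, areas and connectivity unchanged). Overall, the cross-section is a single solid region. Total boundary length (outer) = 125.99 mm.

125.99 mm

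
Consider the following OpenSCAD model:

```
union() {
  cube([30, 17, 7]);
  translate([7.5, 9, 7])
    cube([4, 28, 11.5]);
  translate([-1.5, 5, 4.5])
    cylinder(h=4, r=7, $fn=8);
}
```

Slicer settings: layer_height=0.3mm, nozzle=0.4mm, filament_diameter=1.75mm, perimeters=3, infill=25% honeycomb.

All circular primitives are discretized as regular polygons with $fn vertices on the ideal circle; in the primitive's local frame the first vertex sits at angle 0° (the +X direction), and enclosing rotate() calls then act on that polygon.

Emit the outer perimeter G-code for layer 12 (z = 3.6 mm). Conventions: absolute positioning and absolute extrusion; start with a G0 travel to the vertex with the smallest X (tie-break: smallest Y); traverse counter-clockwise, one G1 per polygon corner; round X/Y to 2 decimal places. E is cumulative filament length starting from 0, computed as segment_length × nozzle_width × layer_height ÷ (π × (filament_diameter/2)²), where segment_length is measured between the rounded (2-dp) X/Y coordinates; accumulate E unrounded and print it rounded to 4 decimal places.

G0 X0.00 Y0.00 Z3.60
G1 X30.00 Y0.00 E1.4967
G1 X30.00 Y17.00 E2.3448
G1 X0.00 Y17.00 E3.8415
G1 X0.00 Y0.00 E4.6897

At z = 3.6 mm: the cube (footprint 30×17) is included at this height; the cube at (7.5, 9) is absent (z outside [7, 18.5]); the cylinder at (-1.5, 5) is absent (z outside [4.5, 8.5]); Merging all regions: only the 30×17 cube is present, so the union is just that shape — 1 connected region. The outline is a single polygon with 4 vertices. Extrusion per mm of travel: 0.4 × 0.3 / (π × 0.875²) = 0.049890. Accumulating E over each segment gives final E = 4.6897.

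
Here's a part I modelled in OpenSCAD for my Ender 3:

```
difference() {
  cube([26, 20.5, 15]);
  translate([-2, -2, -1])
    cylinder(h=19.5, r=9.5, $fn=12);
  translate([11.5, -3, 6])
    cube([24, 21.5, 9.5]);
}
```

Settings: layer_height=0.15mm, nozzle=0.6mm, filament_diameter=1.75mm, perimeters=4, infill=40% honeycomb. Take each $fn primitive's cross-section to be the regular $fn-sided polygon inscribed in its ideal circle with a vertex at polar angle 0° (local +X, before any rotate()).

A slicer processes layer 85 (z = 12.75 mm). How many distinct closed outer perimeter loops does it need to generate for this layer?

1

At z = 12.75 mm: the cube (footprint 26×20.5) is included at this height; the cylinder at (-2, -2): section is a regular 12-gon, circumradius r=9.5; the 24×21.5 cube at (11.5, -3) contributes its full rectangle; Taking the first minus the rest: starting from the 26×20.5 cube, the r=9.5 cylinder at (-2, -2) partially overlaps it — only the 34.76 mm² overlap (of its 270.75 mm²) is removed, clipping the outline; the 24×21.5 cube at (11.5, -3) partially overlaps it — only the 268.25 mm² overlap (of its 516.00 mm²) is removed, clipping the outline — 1 connected region. The result has 1 disconnected region.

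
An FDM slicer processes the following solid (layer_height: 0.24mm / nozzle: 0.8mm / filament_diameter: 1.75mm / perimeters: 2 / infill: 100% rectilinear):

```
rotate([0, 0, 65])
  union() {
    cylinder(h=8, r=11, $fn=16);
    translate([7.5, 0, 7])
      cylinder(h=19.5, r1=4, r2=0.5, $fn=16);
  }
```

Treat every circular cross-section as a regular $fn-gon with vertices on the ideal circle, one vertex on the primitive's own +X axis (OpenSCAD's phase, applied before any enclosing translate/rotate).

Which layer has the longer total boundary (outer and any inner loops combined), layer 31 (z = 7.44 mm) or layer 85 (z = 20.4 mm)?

Layer 31 (z = 7.44): the cylinder: section is a regular 16-gon, circumradius r=11 (perimeter = 2·16·11.000·sin(180°/16) = 68.67 mm); the cone at (7.5, 0): at t=0.023 of its height the radius interpolates to r₁+(r₂−r₁)t = 3.921, giving a regular 16-gon of that circumradius (perimeter = 2·16·3.921·sin(180°/16) = 24.48 mm); Combining (union): the regions partially overlap (shared area 45.43 mm²), so the edge portions inside another operand are dropped and the merged outline is re-measured after clipping — boundary = 69.00 mm; (rotated 65° about Z; rotation is an isometry so areas/perimeters/island counts are preserved). So its perimeter = 69.00 mm. Layer 85 (z = 20.4): the cylinder is absent (z outside [0, 8]); the cone at (7.5, 0): at t=0.687 of its height the radius interpolates to r₁+(r₂−r₁)t = 1.595, giving a regular 16-gon of that circumradius (perimeter = 2·16·1.595·sin(180°/16) = 9.96 mm); Taking the union: only the cone at (7.5, 0) is present, so the union is just that shape — boundary = 9.96 mm; (whole slice rotated 65° about Z — lengths, areas and connectivity unchanged). So its perimeter = 9.96 mm. Layer 31 is larger (69.00 vs 9.96 mm).

layer 31 (z = 7.44 mm)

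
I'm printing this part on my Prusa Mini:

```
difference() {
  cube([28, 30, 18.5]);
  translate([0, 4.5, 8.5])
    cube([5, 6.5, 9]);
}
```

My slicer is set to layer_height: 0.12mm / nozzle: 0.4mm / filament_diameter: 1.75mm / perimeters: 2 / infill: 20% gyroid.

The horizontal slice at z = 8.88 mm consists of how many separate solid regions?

At z = 8.88 mm: the 28×30 cube contributes its full rectangle; the cube at (0, 4.5) (footprint 5×6.5) is included at this height; Taking the first minus the rest: starting from the 28×30 cube, the 5×6.5 cube at (0, 4.5) lies inside it touching the edge (removes its full 32.50 mm²) — 1 connected region. The result has 1 disconnected region.

1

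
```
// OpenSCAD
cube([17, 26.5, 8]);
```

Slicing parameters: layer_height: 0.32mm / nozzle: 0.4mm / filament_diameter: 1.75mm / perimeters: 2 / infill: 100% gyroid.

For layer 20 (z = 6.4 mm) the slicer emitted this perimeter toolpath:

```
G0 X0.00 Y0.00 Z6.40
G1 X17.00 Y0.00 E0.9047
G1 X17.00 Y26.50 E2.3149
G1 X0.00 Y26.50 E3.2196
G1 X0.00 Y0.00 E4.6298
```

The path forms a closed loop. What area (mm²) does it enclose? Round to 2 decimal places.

Apply the shoelace formula to the sequence of (X, Y) vertices; enclosed area = 450.50 mm².

450.50 mm²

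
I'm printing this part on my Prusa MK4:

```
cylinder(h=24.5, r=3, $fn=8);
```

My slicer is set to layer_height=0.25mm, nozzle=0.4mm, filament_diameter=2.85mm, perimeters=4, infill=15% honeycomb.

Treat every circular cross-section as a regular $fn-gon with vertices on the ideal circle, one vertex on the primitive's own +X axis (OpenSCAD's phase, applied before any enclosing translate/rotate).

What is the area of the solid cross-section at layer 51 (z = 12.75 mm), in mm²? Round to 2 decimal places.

At z = 12.75 mm: the cylinder: section is a regular 8-gon, circumradius r=3 (area = (8/2)·3.000²·sin(360°/8) = 25.46 mm²). Overall, the cross-section is a single solid region. Net area = 25.46 mm².

25.46 mm²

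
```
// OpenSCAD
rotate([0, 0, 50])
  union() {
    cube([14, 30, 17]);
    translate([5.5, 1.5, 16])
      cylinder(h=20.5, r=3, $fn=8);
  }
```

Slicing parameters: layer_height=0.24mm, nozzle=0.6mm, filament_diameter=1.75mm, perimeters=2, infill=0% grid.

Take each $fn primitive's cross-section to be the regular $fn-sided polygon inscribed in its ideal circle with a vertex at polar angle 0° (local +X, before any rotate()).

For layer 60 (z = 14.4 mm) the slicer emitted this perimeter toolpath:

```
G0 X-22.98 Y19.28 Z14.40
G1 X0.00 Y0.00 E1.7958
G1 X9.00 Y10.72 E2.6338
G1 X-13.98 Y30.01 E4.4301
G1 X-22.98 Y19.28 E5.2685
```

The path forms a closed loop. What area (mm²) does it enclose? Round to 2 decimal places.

Apply the shoelace formula to the sequence of (X, Y) vertices; enclosed area = 420.03 mm².

420.03 mm²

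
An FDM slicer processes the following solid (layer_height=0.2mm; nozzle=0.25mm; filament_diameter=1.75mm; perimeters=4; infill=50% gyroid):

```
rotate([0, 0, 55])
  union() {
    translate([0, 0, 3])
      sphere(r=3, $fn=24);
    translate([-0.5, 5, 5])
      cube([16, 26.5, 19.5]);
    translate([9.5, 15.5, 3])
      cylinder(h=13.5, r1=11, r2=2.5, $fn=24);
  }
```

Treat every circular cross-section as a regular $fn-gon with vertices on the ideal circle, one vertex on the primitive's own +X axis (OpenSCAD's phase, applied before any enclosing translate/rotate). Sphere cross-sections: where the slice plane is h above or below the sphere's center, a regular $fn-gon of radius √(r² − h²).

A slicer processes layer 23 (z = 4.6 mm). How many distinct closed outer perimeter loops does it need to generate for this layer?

2

At z = 4.6 mm: the sphere: section is a regular 24-gon, circumradius = √(r²−h²) = √(3²−1.6²) = 2.538; the cube at (-0.5, 5) does not reach this height (z outside [5, 24.5]); the cone at (9.5, 15.5) contributes a regular 24-gon of circumradius 9.993 (interpolated between r1=11 and r2=2.5 at t=0.119); Combining (union): the 2 present regions are separate (no shared area or edge), so areas and boundary lengths simply add and each stays a separate island — 2 connected regions; (whole slice rotated 55° about Z — lengths, areas and connectivity unchanged). The result has 2 disconnected regions.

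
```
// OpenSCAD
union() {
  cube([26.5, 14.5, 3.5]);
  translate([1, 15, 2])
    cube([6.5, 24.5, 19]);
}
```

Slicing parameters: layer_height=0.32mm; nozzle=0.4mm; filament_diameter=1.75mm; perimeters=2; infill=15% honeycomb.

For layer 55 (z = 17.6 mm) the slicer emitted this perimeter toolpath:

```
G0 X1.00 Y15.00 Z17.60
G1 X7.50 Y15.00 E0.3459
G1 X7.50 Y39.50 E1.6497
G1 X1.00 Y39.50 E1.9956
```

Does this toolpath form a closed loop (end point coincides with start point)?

no

Start point (G0): (1.00, 15.00). End point (last G1): the path does not return to the start — open.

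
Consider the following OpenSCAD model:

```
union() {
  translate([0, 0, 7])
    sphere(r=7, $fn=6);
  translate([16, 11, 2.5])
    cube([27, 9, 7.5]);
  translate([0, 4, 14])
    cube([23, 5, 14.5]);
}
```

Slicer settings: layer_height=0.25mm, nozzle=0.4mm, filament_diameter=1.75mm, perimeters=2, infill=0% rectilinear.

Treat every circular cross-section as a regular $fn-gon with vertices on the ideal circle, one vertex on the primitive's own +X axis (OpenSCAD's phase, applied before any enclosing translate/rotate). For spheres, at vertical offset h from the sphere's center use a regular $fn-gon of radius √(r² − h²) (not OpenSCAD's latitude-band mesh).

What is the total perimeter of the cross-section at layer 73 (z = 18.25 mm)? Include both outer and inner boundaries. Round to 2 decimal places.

56.00 mm

At z = 18.25 mm: the sphere is not intersected at this z (|z−center|=11.250 > r=7); the cube at (16, 11) does not reach this height (z outside [2.5, 10]); the 23×5 cube at (0, 4) contributes its full rectangle (perimeter 56.00 mm); Merging all regions: only the 23×5 cube at (0, 4) is present, so the union is just that shape — boundary = 56.00 mm. Overall, the cross-section is a single solid region. Total boundary length (outer) = 56.00 mm.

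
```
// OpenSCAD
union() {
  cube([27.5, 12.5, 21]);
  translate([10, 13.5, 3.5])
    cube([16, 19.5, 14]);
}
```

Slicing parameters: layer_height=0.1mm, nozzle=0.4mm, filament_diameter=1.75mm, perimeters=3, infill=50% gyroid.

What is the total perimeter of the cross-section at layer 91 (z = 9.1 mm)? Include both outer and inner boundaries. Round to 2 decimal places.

151.00 mm

At z = 9.1 mm: the 27.5×12.5 cube contributes its full rectangle (perimeter 80.00 mm); the cube at (10, 13.5) (footprint 16×19.5) is included at this height (perimeter 71.00 mm); Combining (union): the 2 present regions are separate (no shared area or edge), so areas and boundary lengths simply add and each stays a separate island — boundary = 151.00 mm. Overall, the cross-section has 2 separate islands. Total boundary length (outer) = 151.00 mm.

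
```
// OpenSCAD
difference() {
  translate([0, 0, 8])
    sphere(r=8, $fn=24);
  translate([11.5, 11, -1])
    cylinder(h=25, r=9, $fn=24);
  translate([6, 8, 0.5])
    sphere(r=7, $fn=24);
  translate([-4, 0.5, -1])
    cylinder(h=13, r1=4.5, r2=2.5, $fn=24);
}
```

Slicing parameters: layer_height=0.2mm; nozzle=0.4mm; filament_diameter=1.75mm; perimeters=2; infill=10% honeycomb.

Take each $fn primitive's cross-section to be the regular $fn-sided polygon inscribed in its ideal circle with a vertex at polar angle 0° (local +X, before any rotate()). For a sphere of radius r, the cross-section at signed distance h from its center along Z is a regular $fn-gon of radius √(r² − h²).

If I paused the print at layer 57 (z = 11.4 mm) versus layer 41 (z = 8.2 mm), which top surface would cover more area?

layer 41 (z = 8.2 mm)

Layer 57 (z = 11.4): the r=8 sphere contributes a regular 24-gon of circumradius √(8²−3.4²) = 7.242 (area = (24/2)·7.242²·sin(360°/24) = 162.87 mm²); the r=9 cylinder at (11.5, 11) contributes a regular 24-gon of circumradius 9 (area = (24/2)·9.000²·sin(360°/24) = 251.57 mm²); the sphere at (6, 8) is absent (|z−center|=10.900 > r=7); the cone at (-4, 0.5) (r1=4.5→r2=2.5) has section circumradius 2.592 here — a regular 24-gon (area = (24/2)·2.592²·sin(360°/24) = 20.87 mm²); After the difference (first − rest): starting from the r=8 sphere (162.87 mm²), the r=9 cylinder at (11.5, 11) partially overlaps it — only the 0.41 mm² overlap (of its 251.57 mm²) is removed, clipping the outline; the cone at (-4, 0.5) lies wholly inside it (removes its full 20.87 mm² and its 16.24 mm outline becomes a hole wall) — area = 141.59 mm². So its area = 141.59 mm². Layer 41 (z = 8.2): the r=8 sphere contributes a regular 24-gon of circumradius √(8²−0.2²) = 7.997 (area = (24/2)·7.997²·sin(360°/24) = 198.65 mm²); the r=9 cylinder at (11.5, 11) contributes a regular 24-gon of circumradius 9 (area = (24/2)·9.000²·sin(360°/24) = 251.57 mm²); the sphere at (6, 8) is not intersected at this z (|z−center|=7.700 > r=7); the cone at (-4, 0.5): at t=0.708 of its height the radius interpolates to r₁+(r₂−r₁)t = 3.085, giving a regular 24-gon of that circumradius (area = (24/2)·3.085²·sin(360°/24) = 29.55 mm²); Taking the first minus the rest: starting from the r=8 sphere (198.65 mm²), the r=9 cylinder at (11.5, 11) partially overlaps it — only the 3.79 mm² overlap (of its 251.57 mm²) is removed, clipping the outline; the cone at (-4, 0.5) lies wholly inside it (removes its full 29.55 mm² and its 19.33 mm outline becomes a hole wall) — area = 165.31 mm². So its area = 165.31 mm². Layer 41 is larger (165.31 vs 141.59 mm²).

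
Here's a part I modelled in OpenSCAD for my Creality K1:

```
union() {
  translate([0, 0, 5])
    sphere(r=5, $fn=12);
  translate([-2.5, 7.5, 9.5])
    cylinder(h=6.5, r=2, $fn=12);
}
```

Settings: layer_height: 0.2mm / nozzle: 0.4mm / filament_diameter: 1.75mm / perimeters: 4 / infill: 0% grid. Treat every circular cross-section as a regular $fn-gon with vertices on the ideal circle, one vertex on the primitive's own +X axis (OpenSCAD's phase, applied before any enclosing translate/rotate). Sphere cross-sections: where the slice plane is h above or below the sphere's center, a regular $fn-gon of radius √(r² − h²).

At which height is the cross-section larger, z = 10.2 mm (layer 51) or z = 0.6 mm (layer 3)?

Layer 51 (z = 10.2): the sphere is absent (|z−center|=5.200 > r=5); the r=2 cylinder at (-2.5, 7.5) contributes a regular 12-gon of circumradius 2 (area = (12/2)·2.000²·sin(360°/12) = 12.00 mm²); Merging all regions: only the r=2 cylinder at (-2.5, 7.5) is present, so the union is just that shape — area = 12.00 mm². So its area = 12.00 mm². Layer 3 (z = 0.6): the sphere: section is a regular 12-gon, circumradius = √(r²−h²) = √(5²−4.4²) = 2.375 (area = (12/2)·2.375²·sin(360°/12) = 16.92 mm²); the cylinder at (-2.5, 7.5) is not intersected at this z (z outside [9.5, 16]); Taking the union: only the r=5 sphere is present, so the union is just that shape — area = 16.92 mm². So its area = 16.92 mm². Layer 3 is larger (16.92 vs 12.00 mm²).

layer 3 (z = 0.6 mm)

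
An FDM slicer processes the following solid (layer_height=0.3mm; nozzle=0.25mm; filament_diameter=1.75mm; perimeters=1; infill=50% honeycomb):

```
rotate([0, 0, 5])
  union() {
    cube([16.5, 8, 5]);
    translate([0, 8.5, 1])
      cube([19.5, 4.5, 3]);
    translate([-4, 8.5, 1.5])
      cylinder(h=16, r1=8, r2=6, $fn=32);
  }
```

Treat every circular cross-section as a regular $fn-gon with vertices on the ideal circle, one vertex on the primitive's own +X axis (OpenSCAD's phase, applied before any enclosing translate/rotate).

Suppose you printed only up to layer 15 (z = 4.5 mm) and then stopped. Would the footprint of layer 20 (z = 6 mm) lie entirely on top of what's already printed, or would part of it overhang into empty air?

entirely on top

Compare the two slices. At z = 4.5: the cube (footprint 16.5×8) is included at this height (area 132.00 mm²); the cube at (0, 8.5) does not reach this height (z outside [1, 4]); the cone at (-4, 8.5) (r1=8→r2=6) has section circumradius 7.625 here — a regular 32-gon (area = (32/2)·7.625²·sin(360°/32) = 181.48 mm²); Merging all regions: the regions partially overlap — summed areas 313.48 mm² minus the doubly-counted overlap 14.64 mm² gives 298.84 mm² — area = 298.84 mm²; (whole slice rotated 5° about Z — lengths, areas and connectivity unchanged). At z = 6: the cube does not reach this height (z outside [0, 5]); the cube at (0, 8.5) is not intersected at this z (z outside [1, 4]); the cone at (-4, 8.5): at t=0.281 of its height the radius interpolates to r₁+(r₂−r₁)t = 7.438, giving a regular 32-gon of that circumradius (area = (32/2)·7.438²·sin(360°/32) = 172.67 mm²); Merging all regions: only the cone at (-4, 8.5) is present, so the union is just that shape — area = 172.67 mm²; (rotated 5° about Z; rotation is an isometry so areas/perimeters/island counts are preserved). Checking containment: the cross-section at z = 6 is a subset of the cross-section at z = 4.5.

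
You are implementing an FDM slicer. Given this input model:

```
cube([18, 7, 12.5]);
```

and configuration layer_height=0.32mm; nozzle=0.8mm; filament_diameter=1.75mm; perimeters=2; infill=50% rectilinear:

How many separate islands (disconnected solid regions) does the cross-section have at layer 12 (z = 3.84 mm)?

1

At z = 3.84 mm: the cube (footprint 18×7) is included at this height. Overall, the cross-section is a single solid region. Island count = 1.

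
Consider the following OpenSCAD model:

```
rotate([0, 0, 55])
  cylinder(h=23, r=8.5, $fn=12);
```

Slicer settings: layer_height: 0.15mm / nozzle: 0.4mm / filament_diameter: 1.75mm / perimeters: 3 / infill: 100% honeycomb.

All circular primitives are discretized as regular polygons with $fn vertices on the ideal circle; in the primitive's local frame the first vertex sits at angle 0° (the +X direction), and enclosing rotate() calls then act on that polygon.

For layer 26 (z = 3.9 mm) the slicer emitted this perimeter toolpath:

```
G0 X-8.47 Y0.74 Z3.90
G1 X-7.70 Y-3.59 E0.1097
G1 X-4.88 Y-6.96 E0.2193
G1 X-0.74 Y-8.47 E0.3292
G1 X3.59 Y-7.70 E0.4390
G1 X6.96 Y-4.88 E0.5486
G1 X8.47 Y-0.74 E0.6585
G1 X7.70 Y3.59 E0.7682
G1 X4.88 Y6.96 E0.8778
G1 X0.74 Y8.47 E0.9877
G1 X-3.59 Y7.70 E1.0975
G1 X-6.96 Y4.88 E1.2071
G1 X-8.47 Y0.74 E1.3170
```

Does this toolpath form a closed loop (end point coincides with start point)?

yes

Start point (G0): (-8.47, 0.74). End point (last G1): the path returns to the start — closed.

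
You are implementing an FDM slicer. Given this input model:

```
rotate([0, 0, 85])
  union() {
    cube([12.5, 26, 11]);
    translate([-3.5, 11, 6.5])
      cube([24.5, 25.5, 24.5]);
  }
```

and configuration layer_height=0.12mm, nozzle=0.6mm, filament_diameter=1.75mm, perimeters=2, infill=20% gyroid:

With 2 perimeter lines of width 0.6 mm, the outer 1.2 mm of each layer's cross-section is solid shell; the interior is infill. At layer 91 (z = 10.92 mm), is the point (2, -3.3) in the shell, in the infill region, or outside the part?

At z = 10.92 mm: the cube (footprint 12.5×26) is included at this height; the cube at (-3.5, 11) is present — its section is the full 24.5×25.5 rectangle; Merging all regions: the regions partially overlap (shared area 187.50 mm²), so overlapping operands fuse into one piece — 1 connected region; (rotated 85° about Z; rotation is an isometry so areas/perimeters/island counts are preserved). Overall, the cross-section is a single solid region. Undo the 85° rotation: the query point maps to (-3.113, -2.280) in the un-rotated model frame. The nearest boundary edge runs (12.50, 0.00)→(0.00, 0.00); distance from the point to it = 3.86 mm. The point is not inside any of the regions above, so it lies outside the cross-section (3.86 mm from the nearest boundary).

outside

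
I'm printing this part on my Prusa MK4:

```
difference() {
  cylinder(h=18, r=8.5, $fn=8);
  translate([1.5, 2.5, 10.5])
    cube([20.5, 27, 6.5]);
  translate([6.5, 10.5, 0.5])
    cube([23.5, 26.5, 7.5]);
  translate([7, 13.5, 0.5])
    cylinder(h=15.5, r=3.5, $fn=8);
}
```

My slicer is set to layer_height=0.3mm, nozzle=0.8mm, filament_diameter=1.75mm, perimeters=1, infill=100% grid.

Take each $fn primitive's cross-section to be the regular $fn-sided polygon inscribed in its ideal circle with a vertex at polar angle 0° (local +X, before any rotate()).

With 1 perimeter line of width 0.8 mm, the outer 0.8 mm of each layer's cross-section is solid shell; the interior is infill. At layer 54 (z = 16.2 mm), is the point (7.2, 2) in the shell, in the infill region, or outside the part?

shell

At z = 16.2 mm: the cylinder: section is a regular 8-gon, circumradius r=8.5; the cube at (1.5, 2.5) (footprint 20.5×27) is included at this height; the cube at (6.5, 10.5) is absent (z outside [0.5, 8]); the cylinder at (7, 13.5) is absent (z outside [0.5, 16]); Taking the first minus the rest: starting from the r=8.5 cylinder, the 20.5×27 cube at (1.5, 2.5) partially overlaps it — only the 22.60 mm² overlap (of its 553.50 mm²) is removed, clipping the outline — 1 connected region. Overall, the cross-section is a single solid region. The nearest boundary edge runs (7.46, 2.50)→(8.50, 0.00); distance from the point to it = 0.44 mm. The point is inside the cross-section, 0.44 mm from the nearest boundary — within the 0.8 mm shell band (1 × 0.8).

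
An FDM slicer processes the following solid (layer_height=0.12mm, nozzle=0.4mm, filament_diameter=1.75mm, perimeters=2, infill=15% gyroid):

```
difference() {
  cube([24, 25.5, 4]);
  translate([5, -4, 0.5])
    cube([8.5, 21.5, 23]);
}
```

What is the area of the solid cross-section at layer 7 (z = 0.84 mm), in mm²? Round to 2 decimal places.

463.25 mm²

At z = 0.84 mm: the cube is present — its section is the full 24×25.5 rectangle (area 612.00 mm²); the cube at (5, -4) (footprint 8.5×21.5) is included at this height (area 182.75 mm²); After the difference (first − rest): starting from the 24×25.5 cube (612.00 mm²), the 8.5×21.5 cube at (5, -4) partially overlaps it — only the 148.75 mm² overlap (of its 182.75 mm²) is removed, clipping the outline — area = 463.25 mm². Overall, the cross-section is a single solid region. Net area = 463.25 mm².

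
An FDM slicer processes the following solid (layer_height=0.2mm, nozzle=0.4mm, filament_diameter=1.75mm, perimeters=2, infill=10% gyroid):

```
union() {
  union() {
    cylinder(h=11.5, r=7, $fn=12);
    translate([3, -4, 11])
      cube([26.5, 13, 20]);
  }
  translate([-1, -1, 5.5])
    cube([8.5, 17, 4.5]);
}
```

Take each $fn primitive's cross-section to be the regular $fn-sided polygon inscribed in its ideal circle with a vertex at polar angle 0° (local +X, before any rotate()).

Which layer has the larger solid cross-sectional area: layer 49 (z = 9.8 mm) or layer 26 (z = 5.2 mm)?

Layer 49 (z = 9.8): the r=7 cylinder contributes a regular 12-gon of circumradius 7 (area = (12/2)·7.000²·sin(360°/12) = 147.00 mm²); the cube at (3, -4) does not reach this height (z outside [11, 31]); Combining (union): only the r=7 cylinder is present, so the union is just that shape — area = 147.00 mm²; the cube at (-1, -1) is present — its section is the full 8.5×17 rectangle (area 144.50 mm²); Merging all regions: the regions partially overlap — summed areas 291.50 mm² minus the doubly-counted overlap 51.48 mm² gives 240.02 mm² — area = 240.02 mm². So its area = 240.02 mm². Layer 26 (z = 5.2): the r=7 cylinder gives a regular 12-gon of circumradius 7 (constant along its height) (area = (12/2)·7.000²·sin(360°/12) = 147.00 mm²); the cube at (3, -4) does not reach this height (z outside [11, 31]); Combining (union): only the r=7 cylinder is present, so the union is just that shape — area = 147.00 mm²; the cube at (-1, -1) is not intersected at this z (z outside [5.5, 10]); Taking the union: only that combined region is present, so the union is just that shape — area = 147.00 mm². So its area = 147.00 mm². Layer 49 is larger (240.02 vs 147.00 mm²).

layer 49 (z = 9.8 mm)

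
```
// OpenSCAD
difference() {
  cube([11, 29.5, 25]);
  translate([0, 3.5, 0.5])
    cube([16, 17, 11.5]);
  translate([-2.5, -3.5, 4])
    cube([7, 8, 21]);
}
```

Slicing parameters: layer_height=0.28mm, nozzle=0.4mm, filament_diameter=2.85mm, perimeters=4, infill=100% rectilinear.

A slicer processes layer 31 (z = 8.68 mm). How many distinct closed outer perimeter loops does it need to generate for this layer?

2

At z = 8.68 mm: the cube is present — its section is the full 11×29.5 rectangle; the cube at (0, 3.5) is present — its section is the full 16×17 rectangle; the cube at (-2.5, -3.5) is present — its section is the full 7×8 rectangle; Taking the first minus the rest: starting from the 11×29.5 cube, the 16×17 cube at (0, 3.5) partially overlaps it — only the 187.00 mm² overlap (of its 272.00 mm²) is removed, clipping the outline; the 7×8 cube at (-2.5, -3.5) partially overlaps it — only the 15.75 mm² overlap (of its 56.00 mm²) is removed, clipping the outline — 2 connected regions. The result has 2 disconnected regions.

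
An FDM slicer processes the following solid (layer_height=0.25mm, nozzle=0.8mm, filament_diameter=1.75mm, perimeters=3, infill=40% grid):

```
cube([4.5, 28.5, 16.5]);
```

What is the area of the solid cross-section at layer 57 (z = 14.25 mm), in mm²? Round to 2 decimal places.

At z = 14.25 mm: the cube is present — its section is the full 4.5×28.5 rectangle (area 128.25 mm²). Overall, the cross-section is a single solid region. Net area = 128.25 mm².

128.25 mm²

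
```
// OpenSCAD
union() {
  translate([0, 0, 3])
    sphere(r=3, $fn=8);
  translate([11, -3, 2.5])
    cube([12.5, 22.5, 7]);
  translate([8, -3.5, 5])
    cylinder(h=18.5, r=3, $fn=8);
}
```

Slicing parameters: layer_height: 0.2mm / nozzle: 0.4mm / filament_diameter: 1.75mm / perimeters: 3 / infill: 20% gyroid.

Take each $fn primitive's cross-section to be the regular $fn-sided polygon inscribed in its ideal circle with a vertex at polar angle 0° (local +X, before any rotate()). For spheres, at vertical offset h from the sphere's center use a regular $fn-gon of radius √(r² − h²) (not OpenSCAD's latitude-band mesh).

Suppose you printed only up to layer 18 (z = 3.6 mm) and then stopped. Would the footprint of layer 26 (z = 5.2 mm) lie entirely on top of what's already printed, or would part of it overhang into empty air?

Compare the two slices. At z = 3.6: the sphere: section is a regular 8-gon, circumradius = √(r²−h²) = √(3²−0.6²) = 2.939 (area = (8/2)·2.939²·sin(360°/8) = 24.44 mm²); the cube at (11, -3) is present — its section is the full 12.5×22.5 rectangle (area 281.25 mm²); the cylinder at (8, -3.5) does not reach this height (z outside [5, 23.5]); Taking the union: the 2 present regions are separate (no shared area or edge), so areas and boundary lengths simply add and each stays a separate island — area = 305.69 mm². At z = 5.2: the r=3 sphere slices to a regular 8-gon of circumradius 2.040 (√(r²−h²) with h=2.2 from center) (area = (8/2)·2.040²·sin(360°/8) = 11.77 mm²); the cube at (11, -3) is present — its section is the full 12.5×22.5 rectangle (area 281.25 mm²); the r=3 cylinder at (8, -3.5) contributes a regular 8-gon of circumradius 3 (area = (8/2)·3.000²·sin(360°/8) = 25.46 mm²); Combining (union): the 3 present regions are separate (no shared area or edge), so areas and boundary lengths simply add and each stays a separate island — area = 318.47 mm². Checking containment: at z = 5.2 the cross-section extends beyond the z = 3.6 cross-section by about 25.46 mm².

part overhangs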